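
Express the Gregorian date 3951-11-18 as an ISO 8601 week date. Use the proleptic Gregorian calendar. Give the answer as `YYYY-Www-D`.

3951-W46-7

The weekday is Sunday (ISO weekday 7).
That Sunday belongs to ISO week 46 of ISO year 3951.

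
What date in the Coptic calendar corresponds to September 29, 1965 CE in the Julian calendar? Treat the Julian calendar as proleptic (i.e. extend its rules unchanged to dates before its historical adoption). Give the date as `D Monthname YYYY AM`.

Julian Day Number of the source date = 2439046.
Converting JDN 2439046 to the Coptic calendar gives 2 Paopi 1682 AM.

2 Paopi 1682 AM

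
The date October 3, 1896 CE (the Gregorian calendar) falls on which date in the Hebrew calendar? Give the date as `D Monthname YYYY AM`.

26 Tishrei 5657 AM

Both dates share Julian Day Number 2413836; in the Hebrew calendar that is 26 Tishrei 5657 AM.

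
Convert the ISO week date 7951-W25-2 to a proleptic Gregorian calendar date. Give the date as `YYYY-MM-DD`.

7951-06-19

ISO week 1 of 7951 is the week containing the first Thursday of 7951.
Week 25, day 2 (Tuesday) lands on 7951-06-19.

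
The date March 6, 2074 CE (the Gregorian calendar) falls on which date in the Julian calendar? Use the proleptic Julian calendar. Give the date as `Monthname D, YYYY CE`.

At this point the Julian calendar is 13 days behind the Gregorian.
6 March 2074 Gregorian − 13 days → 21 February 2074 Julian.

February 21, 2074 CE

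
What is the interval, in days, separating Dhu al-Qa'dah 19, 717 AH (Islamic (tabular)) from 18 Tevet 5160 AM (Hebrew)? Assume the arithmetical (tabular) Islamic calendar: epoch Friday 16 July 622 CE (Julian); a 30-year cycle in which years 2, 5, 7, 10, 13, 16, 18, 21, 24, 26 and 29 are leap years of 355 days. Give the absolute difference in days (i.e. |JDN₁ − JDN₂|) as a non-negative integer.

29913

JDN of the first date = 2202480.
JDN of the second date = 2232393.
|2232393 − 2202480| = 29913.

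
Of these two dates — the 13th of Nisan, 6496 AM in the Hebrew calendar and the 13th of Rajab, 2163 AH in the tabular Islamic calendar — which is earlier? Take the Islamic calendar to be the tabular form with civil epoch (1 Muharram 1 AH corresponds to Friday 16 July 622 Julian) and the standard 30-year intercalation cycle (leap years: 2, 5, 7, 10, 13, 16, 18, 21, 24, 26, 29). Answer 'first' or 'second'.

second

First date → JDN 2720469; second date → JDN 2714770.
JDN 2714770 < JDN 2720469, so the second date is earlier.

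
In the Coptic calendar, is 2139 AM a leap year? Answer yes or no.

yes

2139 mod 4 = 3; in the Coptic calendar a year is leap when year mod 4 = 3, so it is a leap year.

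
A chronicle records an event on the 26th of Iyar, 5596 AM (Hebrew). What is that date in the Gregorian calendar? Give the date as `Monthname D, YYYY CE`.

Julian Day Number of the source date = 2391778.
Converting JDN 2391778 to the Gregorian calendar gives 13 May 1836 CE.

May 13, 1836 CE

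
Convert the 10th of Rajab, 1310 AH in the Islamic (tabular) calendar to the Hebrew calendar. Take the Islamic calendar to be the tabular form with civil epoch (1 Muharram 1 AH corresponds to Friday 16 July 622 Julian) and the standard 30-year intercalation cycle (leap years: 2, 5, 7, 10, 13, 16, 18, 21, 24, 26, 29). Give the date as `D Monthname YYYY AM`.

11 Shevat 5653 AM

The source date corresponds to 28 January 1893 in the Gregorian calendar (JDN 2412492).
That day falls on 11 Shevat 5653 AM in the Hebrew calendar.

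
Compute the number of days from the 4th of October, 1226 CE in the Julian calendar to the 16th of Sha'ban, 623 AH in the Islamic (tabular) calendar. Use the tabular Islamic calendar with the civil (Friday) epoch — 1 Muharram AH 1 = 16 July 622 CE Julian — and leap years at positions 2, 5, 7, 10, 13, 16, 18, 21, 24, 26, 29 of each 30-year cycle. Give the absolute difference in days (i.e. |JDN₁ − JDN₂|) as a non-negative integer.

First date → JDN 2169131; second date → JDN 2169078.
The interval is |2169131 − 2169078| = 53 days.

53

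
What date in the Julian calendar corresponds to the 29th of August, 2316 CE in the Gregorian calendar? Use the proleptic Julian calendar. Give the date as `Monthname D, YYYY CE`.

For dates in this range the Gregorian date is 16 days ahead of the Julian.
29 August 2316 Gregorian − 16 days → 13 August 2316 Julian.

August 13, 2316 CE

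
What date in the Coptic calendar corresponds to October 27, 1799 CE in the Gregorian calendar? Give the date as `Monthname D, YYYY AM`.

Paopi 18, 1516 AM

Both dates share Julian Day Number 2378431; in the Coptic calendar that is 18 Paopi 1516 AM.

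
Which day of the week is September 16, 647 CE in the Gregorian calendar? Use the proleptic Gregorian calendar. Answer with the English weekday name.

Since JDN mod 7 = 3 (0 = Monday), the day is Thursday.

Thursday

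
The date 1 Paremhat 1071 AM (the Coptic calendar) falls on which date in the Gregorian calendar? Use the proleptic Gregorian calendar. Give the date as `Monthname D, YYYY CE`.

March 5, 1355 CE

Julian Day Number of the source date = 2216027.
Converting JDN 2216027 to the Gregorian calendar gives 5 March 1355 CE.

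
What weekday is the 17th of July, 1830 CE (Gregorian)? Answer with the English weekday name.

JDN 2389651 mod 7 = 5, and JDN 0 was a Monday, so this is a Saturday.

Saturday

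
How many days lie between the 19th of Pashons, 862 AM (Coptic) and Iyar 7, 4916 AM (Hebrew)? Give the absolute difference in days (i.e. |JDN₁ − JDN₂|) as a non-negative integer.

3638

First date → JDN 2139768; second date → JDN 2143406.
The interval is |2139768 − 2143406| = 3638 days.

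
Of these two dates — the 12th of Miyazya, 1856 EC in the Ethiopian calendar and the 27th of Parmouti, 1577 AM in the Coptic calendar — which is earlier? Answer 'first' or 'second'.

second

First date → JDN 2401981; second date → JDN 2400900.
JDN 2400900 < JDN 2401981, so the second date is earlier.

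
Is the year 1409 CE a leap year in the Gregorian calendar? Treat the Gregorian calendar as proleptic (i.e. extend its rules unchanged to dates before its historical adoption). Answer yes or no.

no

1409 is not divisible by 4, so it is a common year.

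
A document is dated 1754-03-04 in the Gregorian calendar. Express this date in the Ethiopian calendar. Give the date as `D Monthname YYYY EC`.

Julian Day Number of the source date = 2361758.
Converting JDN 2361758 to the Ethiopian calendar gives 27 Yekatit 1746 EC.

27 Yekatit 1746 EC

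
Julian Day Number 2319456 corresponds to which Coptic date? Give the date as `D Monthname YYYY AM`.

JDN 2319456 is 9 May 1638 in the Gregorian calendar.
In the Coptic calendar that day is 4 Pashons 1354 AM.

4 Pashons 1354 AM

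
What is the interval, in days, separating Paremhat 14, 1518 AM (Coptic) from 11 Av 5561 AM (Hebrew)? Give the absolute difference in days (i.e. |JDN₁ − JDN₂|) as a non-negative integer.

244

JDN of the first date = 2379307.
JDN of the second date = 2379063.
|2379063 − 2379307| = 244.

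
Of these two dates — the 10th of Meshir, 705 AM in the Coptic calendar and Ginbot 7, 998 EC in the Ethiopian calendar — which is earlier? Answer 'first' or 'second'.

first

First date → JDN 2082325; second date → JDN 2088621.
JDN 2082325 < JDN 2088621, so the first date is earlier.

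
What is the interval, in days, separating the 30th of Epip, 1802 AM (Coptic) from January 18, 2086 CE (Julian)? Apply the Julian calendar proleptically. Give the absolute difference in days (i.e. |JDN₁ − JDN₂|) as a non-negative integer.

187

First date → JDN 2483174; second date → JDN 2482987.
The interval is |2483174 − 2482987| = 187 days.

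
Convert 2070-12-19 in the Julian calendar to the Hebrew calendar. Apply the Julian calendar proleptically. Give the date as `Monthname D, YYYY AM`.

The source date corresponds to 1 January 2071 in the Gregorian calendar (JDN 2477478).
That day falls on 1 Shevat 5831 AM in the Hebrew calendar.

Shevat 1, 5831 AM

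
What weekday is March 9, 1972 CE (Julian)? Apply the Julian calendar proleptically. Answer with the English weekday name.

In the Gregorian calendar this is 22 March 1972 (JDN 2441399).
2441399 ≡ 2 (mod 7); counting from Monday = 0 gives Wednesday.

Wednesday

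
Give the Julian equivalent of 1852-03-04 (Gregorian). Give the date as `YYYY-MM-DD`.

1852-02-21

At this point the Julian calendar is 12 days behind the Gregorian.
4 March 1852 Gregorian − 12 days → 21 February 1852 Julian.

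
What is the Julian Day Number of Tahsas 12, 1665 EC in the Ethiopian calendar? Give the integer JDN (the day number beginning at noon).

Equivalently 18 December 1672 (Gregorian).
JDN 2299161 is 15 October 1582 CE (Gregorian); the target day is +32937 days from there, so JDN = 2332098.

2332098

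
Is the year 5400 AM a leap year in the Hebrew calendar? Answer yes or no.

Hebrew year 5400 is year 4 of its 19-year Metonic cycle; leap years are at positions 3, 6, 8, 11, 14, 17, 19, so it is a common year (12 months).

no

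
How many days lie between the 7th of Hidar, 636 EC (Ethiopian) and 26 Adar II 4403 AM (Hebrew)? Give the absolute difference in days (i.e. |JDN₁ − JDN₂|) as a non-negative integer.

226

First date → JDN 1956221; second date → JDN 1955995.
The interval is |1956221 − 1955995| = 226 days.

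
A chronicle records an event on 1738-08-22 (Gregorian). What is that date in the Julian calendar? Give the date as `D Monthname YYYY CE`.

For dates in this range the Gregorian date is 11 days ahead of the Julian.
22 August 1738 Gregorian − 11 days → 11 August 1738 Julian.

11 August 1738 CE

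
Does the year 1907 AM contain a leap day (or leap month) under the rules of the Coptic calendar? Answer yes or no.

yes

1907 mod 4 = 3; in the Coptic calendar a year is leap when year mod 4 = 3, so it is a leap year.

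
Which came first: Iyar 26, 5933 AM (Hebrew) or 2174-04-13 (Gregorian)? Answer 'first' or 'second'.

first

The two dates have Julian Day Numbers 2514860 and 2515200 respectively.
Since 2514860 < 2515200, the first date comes first.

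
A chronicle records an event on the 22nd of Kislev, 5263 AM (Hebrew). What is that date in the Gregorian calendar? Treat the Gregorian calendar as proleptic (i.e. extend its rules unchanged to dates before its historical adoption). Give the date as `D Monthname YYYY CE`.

2 December 1502 CE

Both dates share Julian Day Number 2269989; in the Gregorian calendar that is 2 December 1502 CE.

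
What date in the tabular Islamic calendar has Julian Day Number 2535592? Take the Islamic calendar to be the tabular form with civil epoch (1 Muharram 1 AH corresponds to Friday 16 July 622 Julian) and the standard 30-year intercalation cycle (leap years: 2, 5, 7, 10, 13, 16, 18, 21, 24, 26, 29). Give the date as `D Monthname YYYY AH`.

The Gregorian equivalent of JDN 2535592 is 11 February 2230.
In the tabular Islamic calendar that day is 27 Dhu al-Qa'dah 1657 AH.

27 Dhu al-Qa'dah 1657 AH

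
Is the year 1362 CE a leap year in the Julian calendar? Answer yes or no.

no

1362 mod 4 = 2, so it is a common year in the Julian calendar.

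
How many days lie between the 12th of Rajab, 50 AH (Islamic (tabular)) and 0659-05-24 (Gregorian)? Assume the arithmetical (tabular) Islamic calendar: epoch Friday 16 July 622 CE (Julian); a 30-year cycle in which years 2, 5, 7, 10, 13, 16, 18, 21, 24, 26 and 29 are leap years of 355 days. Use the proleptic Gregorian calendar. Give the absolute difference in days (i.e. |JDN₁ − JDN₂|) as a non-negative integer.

JDN of the first date = 1965992.
JDN of the second date = 1961898.
|1961898 − 1965992| = 4094.

4094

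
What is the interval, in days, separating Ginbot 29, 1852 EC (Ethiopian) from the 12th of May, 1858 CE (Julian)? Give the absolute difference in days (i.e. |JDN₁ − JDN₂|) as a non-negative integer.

743

First date → JDN 2400567; second date → JDN 2399824.
The interval is |2400567 − 2399824| = 743 days.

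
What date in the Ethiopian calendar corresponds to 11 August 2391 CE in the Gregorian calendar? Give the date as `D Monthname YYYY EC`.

2 Nehase 2383 EC

Julian Day Number of the source date = 2594577.
Converting JDN 2594577 to the Ethiopian calendar gives 2 Nehase 2383 EC.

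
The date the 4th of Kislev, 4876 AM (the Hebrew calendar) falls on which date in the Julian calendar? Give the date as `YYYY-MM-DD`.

1115-11-22

Both dates share Julian Day Number 2128637; in the Julian calendar that is 22 November 1115 CE.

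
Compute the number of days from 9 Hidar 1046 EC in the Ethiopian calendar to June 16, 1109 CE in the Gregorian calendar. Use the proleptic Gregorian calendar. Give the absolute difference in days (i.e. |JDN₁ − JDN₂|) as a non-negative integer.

20305

First date → JDN 2105975; second date → JDN 2126280.
The interval is |2105975 − 2126280| = 20305 days.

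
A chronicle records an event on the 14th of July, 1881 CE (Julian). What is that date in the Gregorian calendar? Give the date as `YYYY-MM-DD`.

For dates in this range the Gregorian date is 12 days ahead of the Julian.
14 July 1881 Julian + 12 days → 26 July 1881 Gregorian.

1881-07-26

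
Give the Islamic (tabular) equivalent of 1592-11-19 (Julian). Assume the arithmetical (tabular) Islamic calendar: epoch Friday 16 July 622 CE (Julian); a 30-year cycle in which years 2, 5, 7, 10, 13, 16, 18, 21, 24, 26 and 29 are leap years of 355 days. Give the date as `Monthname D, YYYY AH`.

Both dates share Julian Day Number 2302859; in the tabular Islamic calendar that is 23 Safar 1001 AH.

Safar 23, 1001 AH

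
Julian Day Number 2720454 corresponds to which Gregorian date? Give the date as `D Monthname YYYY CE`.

1 April 2736 CE

Counting from JDN 2299161 = 15 Oct 1582 gives an offset of 421293 days.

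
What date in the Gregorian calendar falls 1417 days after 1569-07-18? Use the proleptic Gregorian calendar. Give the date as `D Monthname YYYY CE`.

4 June 1573 CE

The starting date is JDN 2294324; 2294324 + 1417 = 2295741.
JDN 2295741 corresponds to 4 June 1573 CE.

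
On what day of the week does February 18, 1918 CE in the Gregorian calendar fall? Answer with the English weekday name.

Monday

JDN 2421643 mod 7 = 0, and JDN 0 was a Monday, so this is a Monday.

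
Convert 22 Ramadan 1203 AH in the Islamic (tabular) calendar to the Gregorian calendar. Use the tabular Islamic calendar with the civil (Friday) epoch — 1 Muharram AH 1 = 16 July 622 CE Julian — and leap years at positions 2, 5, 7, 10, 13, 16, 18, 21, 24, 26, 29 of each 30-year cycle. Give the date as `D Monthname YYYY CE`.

16 June 1789 CE

Julian Day Number of the source date = 2374646.
Converting JDN 2374646 to the Gregorian calendar gives 16 June 1789 CE.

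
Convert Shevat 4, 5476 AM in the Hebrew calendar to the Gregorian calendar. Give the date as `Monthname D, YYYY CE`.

January 28, 1716 CE

Both dates share Julian Day Number 2347843; in the Gregorian calendar that is 28 January 1716 CE.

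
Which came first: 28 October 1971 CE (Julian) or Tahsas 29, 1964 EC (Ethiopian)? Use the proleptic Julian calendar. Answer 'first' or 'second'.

first

Converting both to JDN: 2441266 vs 2441325; the smaller is the first.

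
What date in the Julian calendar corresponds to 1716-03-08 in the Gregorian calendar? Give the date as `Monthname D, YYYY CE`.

February 26, 1716 CE

At this point the Julian calendar is 11 days behind the Gregorian.
8 March 1716 Gregorian − 11 days → 26 February 1716 Julian.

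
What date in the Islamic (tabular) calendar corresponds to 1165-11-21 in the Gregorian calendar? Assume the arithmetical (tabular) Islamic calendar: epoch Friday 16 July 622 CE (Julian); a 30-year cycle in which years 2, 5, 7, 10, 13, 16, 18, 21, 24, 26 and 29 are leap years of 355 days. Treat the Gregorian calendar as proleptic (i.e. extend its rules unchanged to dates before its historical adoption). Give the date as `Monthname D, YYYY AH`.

Julian Day Number of the source date = 2146892.
Converting JDN 2146892 to the tabular Islamic calendar gives 8 Muharram 561 AH.

Muharram 8, 561 AH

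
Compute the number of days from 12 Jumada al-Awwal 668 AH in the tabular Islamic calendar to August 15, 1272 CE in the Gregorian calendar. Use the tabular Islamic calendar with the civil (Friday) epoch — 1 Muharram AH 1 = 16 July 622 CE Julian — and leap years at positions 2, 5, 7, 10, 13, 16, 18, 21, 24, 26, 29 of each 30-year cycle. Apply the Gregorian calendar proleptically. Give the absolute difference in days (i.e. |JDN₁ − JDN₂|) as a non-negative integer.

First date → JDN 2184932; second date → JDN 2185876.
The interval is |2184932 − 2185876| = 944 days.

944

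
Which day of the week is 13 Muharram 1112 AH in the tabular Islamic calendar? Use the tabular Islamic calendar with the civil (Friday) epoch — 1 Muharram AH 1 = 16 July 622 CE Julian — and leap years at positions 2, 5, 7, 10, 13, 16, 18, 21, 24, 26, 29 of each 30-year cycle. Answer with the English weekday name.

Wednesday

This is JDN 2342153 (30 June 1700 Gregorian).
JDN 2342153 mod 7 = 2, and JDN 0 was a Monday, so this is a Wednesday.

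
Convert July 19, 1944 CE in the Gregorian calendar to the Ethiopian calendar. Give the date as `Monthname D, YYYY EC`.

Hamle 12, 1936 EC

Julian Day Number of the source date = 2431291.
Converting JDN 2431291 to the Ethiopian calendar gives 12 Hamle 1936 EC.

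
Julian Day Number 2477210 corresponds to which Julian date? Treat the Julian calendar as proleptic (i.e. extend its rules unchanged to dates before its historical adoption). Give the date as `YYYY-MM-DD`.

The Gregorian equivalent of JDN 2477210 is 8 April 2070.
In the Julian calendar that day is 2070-03-26.

2070-03-26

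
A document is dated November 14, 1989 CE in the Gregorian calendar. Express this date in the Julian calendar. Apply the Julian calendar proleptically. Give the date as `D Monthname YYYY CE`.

For dates in this range the Gregorian date is 13 days ahead of the Julian.
14 November 1989 Gregorian − 13 days → 1 November 1989 Julian.

1 November 1989 CE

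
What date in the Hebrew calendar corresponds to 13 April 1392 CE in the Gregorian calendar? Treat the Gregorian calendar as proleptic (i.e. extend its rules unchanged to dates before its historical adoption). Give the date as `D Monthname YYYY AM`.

Julian Day Number of the source date = 2229581.
Converting JDN 2229581 to the Hebrew calendar gives 11 Nisan 5152 AM.

11 Nisan 5152 AM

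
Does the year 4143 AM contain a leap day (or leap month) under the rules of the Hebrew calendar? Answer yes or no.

Hebrew year 4143 is year 1 of its 19-year Metonic cycle; leap years are at positions 3, 6, 8, 11, 14, 17, 19, so it is a common year (12 months).

no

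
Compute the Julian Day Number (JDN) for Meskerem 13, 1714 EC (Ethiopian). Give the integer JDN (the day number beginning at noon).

2349906

Equivalently 21 September 1721 (Gregorian).
JDN 2299161 is 15 October 1582 CE (Gregorian); the target day is +50745 days from there, so JDN = 2349906.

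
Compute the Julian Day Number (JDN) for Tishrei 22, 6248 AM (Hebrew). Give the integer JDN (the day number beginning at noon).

2629700

In the Gregorian calendar the same day is 9 October 2487.
JDN 2451545 is 1 January 2000 CE (Gregorian); the target day is +178155 days from there, so JDN = 2629700.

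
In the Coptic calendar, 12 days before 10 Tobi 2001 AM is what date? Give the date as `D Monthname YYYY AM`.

28 Koiak 2001 AM

The starting date is JDN 2555659; 2555659 − 12 = 2555647.
JDN 2555647 corresponds to 28 Koiak 2001 AM.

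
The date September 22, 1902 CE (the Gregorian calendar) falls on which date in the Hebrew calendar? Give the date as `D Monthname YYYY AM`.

Julian Day Number of the source date = 2416015.
Converting JDN 2416015 to the Hebrew calendar gives 20 Elul 5662 AM.

20 Elul 5662 AM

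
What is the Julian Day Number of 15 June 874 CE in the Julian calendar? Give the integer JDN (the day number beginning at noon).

2040452

Equivalently 19 June 874 (proleptic Gregorian).
JDN 2299161 is 15 October 1582 CE (Gregorian); the target day is −258709 days from there, so JDN = 2040452.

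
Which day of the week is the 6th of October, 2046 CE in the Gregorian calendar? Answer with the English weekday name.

JDN 2468625 mod 7 = 5, and JDN 0 was a Monday, so this is a Saturday.

Saturday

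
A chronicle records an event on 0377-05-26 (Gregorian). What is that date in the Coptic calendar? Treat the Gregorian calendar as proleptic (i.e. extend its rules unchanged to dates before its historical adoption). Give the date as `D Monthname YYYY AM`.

Julian Day Number of the source date = 1858902.
Converting JDN 1858902 to the Coptic calendar gives 30 Pashons 93 AM.

30 Pashons 93 AM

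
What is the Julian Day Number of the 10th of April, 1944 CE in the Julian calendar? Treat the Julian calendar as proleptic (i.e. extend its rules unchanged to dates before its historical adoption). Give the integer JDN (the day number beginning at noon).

2431204

Equivalently 23 April 1944 (Gregorian).
JDN 2400001 is 17 November 1858 CE (Gregorian), MJD 0; the target day is +31203 days from there, so JDN = 2431204.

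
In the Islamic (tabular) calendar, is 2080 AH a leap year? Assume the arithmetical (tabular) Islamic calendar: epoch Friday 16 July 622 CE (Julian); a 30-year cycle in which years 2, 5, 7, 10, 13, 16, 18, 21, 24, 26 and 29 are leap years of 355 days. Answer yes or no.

yes

Year 2080 AH is year 10 of its 30-year cycle; leap positions are 2, 5, 7, 10, 13, 16, 18, 21, 24, 26, 29, so it is a leap year (355 days).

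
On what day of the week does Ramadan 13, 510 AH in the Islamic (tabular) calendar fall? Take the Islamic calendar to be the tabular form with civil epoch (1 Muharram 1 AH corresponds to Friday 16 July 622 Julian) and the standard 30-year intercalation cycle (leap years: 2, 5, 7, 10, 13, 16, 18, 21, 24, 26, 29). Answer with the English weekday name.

This is JDN 2129061 (26 January 1117 Gregorian).
Since JDN mod 7 = 4 (0 = Monday), the day is Friday.

Friday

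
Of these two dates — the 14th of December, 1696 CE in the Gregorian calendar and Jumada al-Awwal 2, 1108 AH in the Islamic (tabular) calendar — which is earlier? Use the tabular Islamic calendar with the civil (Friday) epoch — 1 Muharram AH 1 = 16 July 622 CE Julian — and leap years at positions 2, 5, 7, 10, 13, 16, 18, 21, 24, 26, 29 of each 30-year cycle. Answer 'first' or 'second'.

Converting both to JDN: 2340860 vs 2340843; the smaller is the second.

second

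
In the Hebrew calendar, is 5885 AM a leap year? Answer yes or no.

Hebrew year 5885 is year 14 of its 19-year Metonic cycle; leap years are at positions 3, 6, 8, 11, 14, 17, 19, so it is a leap year (13 months).

yes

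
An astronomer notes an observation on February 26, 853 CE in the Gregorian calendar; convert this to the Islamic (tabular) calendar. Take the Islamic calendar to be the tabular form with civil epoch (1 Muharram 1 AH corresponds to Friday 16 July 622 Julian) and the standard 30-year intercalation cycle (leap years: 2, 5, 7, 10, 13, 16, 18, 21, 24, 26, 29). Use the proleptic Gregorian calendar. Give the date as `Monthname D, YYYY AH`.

Ramadan 9, 238 AH

Julian Day Number of the source date = 2032669.
Converting JDN 2032669 to the tabular Islamic calendar gives 9 Ramadan 238 AH.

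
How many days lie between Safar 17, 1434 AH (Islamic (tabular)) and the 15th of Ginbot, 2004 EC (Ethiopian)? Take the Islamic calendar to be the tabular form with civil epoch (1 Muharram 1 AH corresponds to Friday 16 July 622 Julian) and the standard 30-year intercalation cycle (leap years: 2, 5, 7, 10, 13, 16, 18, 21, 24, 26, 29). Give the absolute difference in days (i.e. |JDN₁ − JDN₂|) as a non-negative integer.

222

JDN of the first date = 2456293.
JDN of the second date = 2456071.
|2456071 − 2456293| = 222.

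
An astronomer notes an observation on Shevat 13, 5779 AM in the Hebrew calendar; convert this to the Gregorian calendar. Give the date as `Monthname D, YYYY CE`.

January 19, 2019 CE

Julian Day Number of the source date = 2458503.
Converting JDN 2458503 to the Gregorian calendar gives 19 January 2019 CE.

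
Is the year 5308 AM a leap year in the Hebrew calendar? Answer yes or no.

no

Hebrew year 5308 is year 7 of its 19-year Metonic cycle; leap years are at positions 3, 6, 8, 11, 14, 17, 19, so it is a common year (12 months).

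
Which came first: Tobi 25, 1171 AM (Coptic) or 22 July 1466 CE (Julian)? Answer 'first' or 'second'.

First date → JDN 2252516; second date → JDN 2256717.
JDN 2252516 < JDN 2256717, so the first date is earlier.

first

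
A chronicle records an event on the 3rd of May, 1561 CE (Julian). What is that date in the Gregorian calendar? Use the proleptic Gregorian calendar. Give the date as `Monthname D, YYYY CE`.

At this point the Julian calendar is 10 days behind the Gregorian.
3 May 1561 Julian + 10 days → 13 May 1561 Gregorian.

May 13, 1561 CE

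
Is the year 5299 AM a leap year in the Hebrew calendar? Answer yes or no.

Hebrew year 5299 is year 17 of its 19-year Metonic cycle; leap years are at positions 3, 6, 8, 11, 14, 17, 19, so it is a leap year (13 months).

yes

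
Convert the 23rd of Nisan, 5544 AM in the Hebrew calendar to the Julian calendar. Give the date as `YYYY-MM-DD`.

1784-04-03

Both dates share Julian Day Number 2372757; in the Julian calendar that is 3 April 1784 CE.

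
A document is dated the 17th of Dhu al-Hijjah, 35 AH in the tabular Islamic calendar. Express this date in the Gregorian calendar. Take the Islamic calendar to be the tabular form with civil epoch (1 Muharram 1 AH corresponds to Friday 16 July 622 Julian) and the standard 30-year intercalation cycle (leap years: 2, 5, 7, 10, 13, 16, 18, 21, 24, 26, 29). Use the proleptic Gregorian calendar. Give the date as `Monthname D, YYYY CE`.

June 19, 656 CE

Both dates share Julian Day Number 1960829; in the Gregorian calendar that is 19 June 656 CE.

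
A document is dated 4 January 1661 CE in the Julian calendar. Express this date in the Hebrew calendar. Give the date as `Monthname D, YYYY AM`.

Shevat 14, 5421 AM

Julian Day Number of the source date = 2327742.
Converting JDN 2327742 to the Hebrew calendar gives 14 Shevat 5421 AM.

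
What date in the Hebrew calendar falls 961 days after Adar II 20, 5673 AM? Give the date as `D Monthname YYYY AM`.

The starting date is JDN 2419856; 2419856 + 961 = 2420817.
JDN 2420817 corresponds to 8 Kislev 5676 AM.

8 Kislev 5676 AM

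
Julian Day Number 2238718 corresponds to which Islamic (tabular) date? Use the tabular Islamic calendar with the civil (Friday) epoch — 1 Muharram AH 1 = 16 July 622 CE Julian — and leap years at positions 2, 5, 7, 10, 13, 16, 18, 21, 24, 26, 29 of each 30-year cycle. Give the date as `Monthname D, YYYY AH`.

Safar 23, 820 AH

The proleptic Gregorian equivalent of JDN 2238718 is 20 April 1417.
In the tabular Islamic calendar that day is Safar 23, 820 AH.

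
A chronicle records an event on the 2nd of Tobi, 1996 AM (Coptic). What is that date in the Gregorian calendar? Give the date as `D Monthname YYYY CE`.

Both dates share Julian Day Number 2553825; in the Gregorian calendar that is 13 January 2280 CE.

13 January 2280 CE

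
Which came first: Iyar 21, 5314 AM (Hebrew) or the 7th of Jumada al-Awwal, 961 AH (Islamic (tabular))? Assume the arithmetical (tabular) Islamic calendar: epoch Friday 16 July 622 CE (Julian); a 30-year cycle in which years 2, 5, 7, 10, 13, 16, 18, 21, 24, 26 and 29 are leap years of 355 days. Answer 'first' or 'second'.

second

Converting both to JDN: 2288769 vs 2288756; the smaller is the second.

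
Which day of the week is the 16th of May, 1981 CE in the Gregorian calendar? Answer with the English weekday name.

Since JDN mod 7 = 5 (0 = Monday), the day is Saturday.

Saturday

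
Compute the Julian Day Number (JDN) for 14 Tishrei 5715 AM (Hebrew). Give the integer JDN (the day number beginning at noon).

2435027

Equivalently 11 October 1954 (Gregorian).
JDN 2451545 is 1 January 2000 CE (Gregorian); the target day is −16518 days from there, so JDN = 2435027.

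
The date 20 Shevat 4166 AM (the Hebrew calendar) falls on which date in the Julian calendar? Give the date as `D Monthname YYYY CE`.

25 January 406 CE

The source date corresponds to 26 January 406 in the proleptic Gregorian calendar (JDN 1869374).
That day falls on 25 January 406 CE in the Julian calendar.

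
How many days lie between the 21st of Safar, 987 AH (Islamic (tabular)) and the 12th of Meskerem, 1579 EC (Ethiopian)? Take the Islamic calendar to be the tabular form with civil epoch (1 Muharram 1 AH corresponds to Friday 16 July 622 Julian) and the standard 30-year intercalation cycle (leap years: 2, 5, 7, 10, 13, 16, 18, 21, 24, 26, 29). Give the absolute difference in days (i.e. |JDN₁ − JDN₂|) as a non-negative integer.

First date → JDN 2297896; second date → JDN 2300596.
The interval is |2297896 − 2300596| = 2700 days.

2700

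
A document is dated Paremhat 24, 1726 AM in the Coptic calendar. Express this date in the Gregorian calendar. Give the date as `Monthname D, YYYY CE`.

Julian Day Number of the source date = 2455289.
Converting JDN 2455289 to the Gregorian calendar gives 2 April 2010 CE.

April 2, 2010 CE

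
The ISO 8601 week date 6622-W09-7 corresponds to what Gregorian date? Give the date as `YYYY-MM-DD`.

ISO week 1 of 6622 is the week containing the first Thursday of 6622.
Week 9, day 7 (Sunday) lands on 6622-03-03.

6622-03-03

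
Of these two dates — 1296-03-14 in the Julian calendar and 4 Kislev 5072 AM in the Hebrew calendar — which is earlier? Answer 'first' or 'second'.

First date → JDN 2194495; second date → JDN 2200219.
JDN 2194495 < JDN 2200219, so the first date is earlier.

first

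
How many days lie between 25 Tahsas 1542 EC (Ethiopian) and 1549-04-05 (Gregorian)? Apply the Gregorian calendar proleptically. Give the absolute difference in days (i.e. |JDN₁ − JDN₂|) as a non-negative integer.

270

First date → JDN 2287185; second date → JDN 2286915.
The interval is |2287185 − 2286915| = 270 days.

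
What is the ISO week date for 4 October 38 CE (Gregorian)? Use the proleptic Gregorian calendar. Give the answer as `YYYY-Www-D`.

The weekday is Monday (ISO weekday 1).
That Monday belongs to ISO week 40 of ISO year 38.

0038-W40-1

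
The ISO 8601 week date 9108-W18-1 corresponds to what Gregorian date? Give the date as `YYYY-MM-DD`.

9108-04-27

ISO week 1 of 9108 is the week containing the first Thursday of 9108.
Week 18, day 1 (Monday) lands on 9108-04-27.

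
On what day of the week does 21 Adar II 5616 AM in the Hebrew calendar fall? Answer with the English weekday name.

This is JDN 2399037 (28 March 1856 Gregorian).
JDN 2399037 mod 7 = 4, and JDN 0 was a Monday, so this is a Friday.

Friday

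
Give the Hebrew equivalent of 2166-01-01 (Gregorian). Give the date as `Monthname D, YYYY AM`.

Tevet 29, 5926 AM

Both dates share Julian Day Number 2512176; in the Hebrew calendar that is 29 Tevet 5926 AM.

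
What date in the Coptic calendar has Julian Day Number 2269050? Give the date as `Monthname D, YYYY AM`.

Pashons 2, 1216 AM

The proleptic Gregorian equivalent of JDN 2269050 is 7 May 1500.
In the Coptic calendar that day is Pashons 2, 1216 AM.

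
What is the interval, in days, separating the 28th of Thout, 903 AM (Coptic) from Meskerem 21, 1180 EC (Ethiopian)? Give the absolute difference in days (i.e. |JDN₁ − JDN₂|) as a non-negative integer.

First date → JDN 2154512; second date → JDN 2154871.
The interval is |2154512 − 2154871| = 359 days.

359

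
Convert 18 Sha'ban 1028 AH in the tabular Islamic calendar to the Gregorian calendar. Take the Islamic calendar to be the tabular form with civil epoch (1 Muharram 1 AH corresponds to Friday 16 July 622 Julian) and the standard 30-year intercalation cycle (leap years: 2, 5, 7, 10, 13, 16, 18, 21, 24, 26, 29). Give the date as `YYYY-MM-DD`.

Julian Day Number of the source date = 2312599.
Converting JDN 2312599 to the Gregorian calendar gives 31 July 1619 CE.

1619-07-31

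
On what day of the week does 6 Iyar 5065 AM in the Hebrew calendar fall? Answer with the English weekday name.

Saturday

In the proleptic Gregorian calendar this is 9 May 1305 (JDN 2197830).
2197830 ≡ 5 (mod 7); counting from Monday = 0 gives Saturday.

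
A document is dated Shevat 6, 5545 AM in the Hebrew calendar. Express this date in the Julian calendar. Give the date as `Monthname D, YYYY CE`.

January 6, 1785 CE

Julian Day Number of the source date = 2373035.
Converting JDN 2373035 to the Julian calendar gives 6 January 1785 CE.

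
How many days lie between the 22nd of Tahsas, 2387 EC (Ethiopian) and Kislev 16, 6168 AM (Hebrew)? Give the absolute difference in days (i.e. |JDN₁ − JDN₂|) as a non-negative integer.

JDN of the first date = 2595818.
JDN of the second date = 2600549.
|2600549 − 2595818| = 4731.

4731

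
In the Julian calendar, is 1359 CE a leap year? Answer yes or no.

1359 mod 4 = 3, so it is a common year in the Julian calendar.

no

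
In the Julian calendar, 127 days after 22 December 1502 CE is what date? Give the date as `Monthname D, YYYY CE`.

JDN of 22 December 1502 CE = 2270019.
2270019 + 127 = 2270146.
JDN 2270146 in the Julian calendar is April 28, 1503 CE.

April 28, 1503 CE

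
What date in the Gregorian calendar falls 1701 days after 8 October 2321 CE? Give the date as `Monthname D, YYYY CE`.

The starting date is JDN 2569068; 2569068 + 1701 = 2570769.
JDN 2570769 corresponds to June 5, 2326 CE.

June 5, 2326 CE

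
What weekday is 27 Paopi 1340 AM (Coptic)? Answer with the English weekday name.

Equivalently 4 November 1623 Gregorian, JDN 2314156.
JDN 2314156 mod 7 = 5, and JDN 0 was a Monday, so this is a Saturday.

Saturday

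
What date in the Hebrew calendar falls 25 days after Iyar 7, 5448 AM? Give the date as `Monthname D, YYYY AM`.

The starting date is JDN 2337717; 2337717 + 25 = 2337742.
JDN 2337742 corresponds to Sivan 3, 5448 AM.

Sivan 3, 5448 AM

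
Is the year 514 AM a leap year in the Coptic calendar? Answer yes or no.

no

514 mod 4 = 2; in the Coptic calendar a year is leap when year mod 4 = 3, so it is a common year.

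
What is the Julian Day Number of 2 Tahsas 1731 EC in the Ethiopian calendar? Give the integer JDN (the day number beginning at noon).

Equivalently 9 December 1738 (Gregorian).
JDN 2451545 is 1 January 2000 CE (Gregorian); the target day is −95351 days from there, so JDN = 2356194.

2356194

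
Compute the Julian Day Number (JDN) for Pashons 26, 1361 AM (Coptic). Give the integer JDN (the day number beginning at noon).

Equivalently 31 May 1645 (Gregorian).
JDN 2299161 is 15 October 1582 CE (Gregorian); the target day is +22874 days from there, so JDN = 2322035.

2322035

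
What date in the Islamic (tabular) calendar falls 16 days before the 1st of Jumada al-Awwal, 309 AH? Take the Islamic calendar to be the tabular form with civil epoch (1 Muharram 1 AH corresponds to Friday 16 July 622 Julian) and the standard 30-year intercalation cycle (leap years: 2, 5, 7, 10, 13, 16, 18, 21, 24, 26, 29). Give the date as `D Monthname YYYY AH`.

JDN of the 1st of Jumada al-Awwal, 309 AH = 2057703.
2057703 − 16 = 2057687.
JDN 2057687 in the tabular Islamic calendar is 14 Rabi' al-Thani 309 AH.

14 Rabi' al-Thani 309 AH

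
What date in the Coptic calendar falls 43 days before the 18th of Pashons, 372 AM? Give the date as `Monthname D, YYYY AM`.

JDN of the 18th of Pashons, 372 AM = 1960795.
1960795 − 43 = 1960752.
JDN 1960752 in the Coptic calendar is Parmouti 5, 372 AM.

Parmouti 5, 372 AM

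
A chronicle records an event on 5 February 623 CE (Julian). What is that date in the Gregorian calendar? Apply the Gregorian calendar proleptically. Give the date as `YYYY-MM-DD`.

0623-02-08

The Julian–Gregorian offset here is 3 days (Julian trailing).
5 February 623 Julian + 3 days → 8 February 623 Gregorian.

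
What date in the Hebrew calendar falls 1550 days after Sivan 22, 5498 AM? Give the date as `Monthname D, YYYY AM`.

JDN of Sivan 22, 5498 AM = 2356012.
2356012 + 1550 = 2357562.
JDN 2357562 in the Hebrew calendar is Elul 8, 5502 AM.

Elul 8, 5502 AM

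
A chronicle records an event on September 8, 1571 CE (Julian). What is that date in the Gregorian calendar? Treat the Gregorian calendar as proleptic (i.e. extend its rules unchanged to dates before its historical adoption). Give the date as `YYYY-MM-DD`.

At this point the Julian calendar is 10 days behind the Gregorian.
8 September 1571 Julian + 10 days → 18 September 1571 Gregorian.

1571-09-18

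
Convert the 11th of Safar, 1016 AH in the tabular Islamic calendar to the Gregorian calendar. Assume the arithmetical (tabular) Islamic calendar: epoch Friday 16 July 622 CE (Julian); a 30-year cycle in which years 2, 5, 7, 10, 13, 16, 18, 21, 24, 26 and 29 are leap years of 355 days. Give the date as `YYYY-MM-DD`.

1607-06-07

Julian Day Number of the source date = 2308162.
Converting JDN 2308162 to the Gregorian calendar gives 7 June 1607 CE.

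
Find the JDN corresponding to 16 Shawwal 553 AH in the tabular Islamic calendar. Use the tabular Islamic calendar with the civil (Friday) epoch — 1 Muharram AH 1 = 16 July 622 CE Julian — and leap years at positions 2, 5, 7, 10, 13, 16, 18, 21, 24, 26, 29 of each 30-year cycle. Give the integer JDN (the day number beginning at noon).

In the proleptic Gregorian calendar the same day is 17 November 1158.
JDN 2451545 is 1 January 2000 CE (Gregorian); the target day is −307214 days from there, so JDN = 2144331.

2144331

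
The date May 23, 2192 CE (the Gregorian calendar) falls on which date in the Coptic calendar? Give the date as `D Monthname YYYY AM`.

14 Pashons 1908 AM

Julian Day Number of the source date = 2521815.
Converting JDN 2521815 to the Coptic calendar gives 14 Pashons 1908 AM.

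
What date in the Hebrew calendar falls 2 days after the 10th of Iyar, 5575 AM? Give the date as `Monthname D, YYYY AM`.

Counting 2 days forward from JDN 2384114 reaches JDN 2384116, which is Iyar 12, 5575 AM.

Iyar 12, 5575 AM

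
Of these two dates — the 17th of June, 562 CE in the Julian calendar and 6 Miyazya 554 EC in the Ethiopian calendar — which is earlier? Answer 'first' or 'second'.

The two dates have Julian Day Numbers 1926496 and 1926419 respectively.
Since 1926419 < 1926496, the second date comes first.

second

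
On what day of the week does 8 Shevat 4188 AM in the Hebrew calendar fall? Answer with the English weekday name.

Thursday

In the proleptic Gregorian calendar this is 13 January 428 (JDN 1877396).
JDN 1877396 mod 7 = 3, and JDN 0 was a Monday, so this is a Thursday.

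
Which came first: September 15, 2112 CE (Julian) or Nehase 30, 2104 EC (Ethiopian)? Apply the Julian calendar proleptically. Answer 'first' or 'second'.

The two dates have Julian Day Numbers 2492724 and 2492701 respectively.
Since 2492701 < 2492724, the second date comes first.

second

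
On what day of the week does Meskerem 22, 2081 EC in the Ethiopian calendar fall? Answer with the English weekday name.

Saturday

Equivalently 2 October 2088 Gregorian, JDN 2483962.
Since JDN mod 7 = 5 (0 = Monday), the day is Saturday.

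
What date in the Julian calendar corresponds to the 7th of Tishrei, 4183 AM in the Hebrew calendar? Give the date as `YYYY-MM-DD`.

0422-09-08

Both dates share Julian Day Number 1875444; in the Julian calendar that is 8 September 422 CE.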